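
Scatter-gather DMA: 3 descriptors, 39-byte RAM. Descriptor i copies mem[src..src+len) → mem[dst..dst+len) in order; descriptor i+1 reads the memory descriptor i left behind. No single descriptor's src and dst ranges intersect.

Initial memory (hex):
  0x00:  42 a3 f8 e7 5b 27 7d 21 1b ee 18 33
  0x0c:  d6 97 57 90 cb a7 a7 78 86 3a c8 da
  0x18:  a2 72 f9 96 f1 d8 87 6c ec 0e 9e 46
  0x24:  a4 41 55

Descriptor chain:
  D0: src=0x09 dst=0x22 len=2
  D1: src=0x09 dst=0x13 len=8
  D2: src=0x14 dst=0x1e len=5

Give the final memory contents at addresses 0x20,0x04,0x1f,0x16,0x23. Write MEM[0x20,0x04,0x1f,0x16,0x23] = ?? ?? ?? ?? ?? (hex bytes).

MEM[0x20,0x04,0x1f,0x16,0x23] = d6 5b 33 d6 18

  after D0: wrote 2B at 0x22 = ee18
  after D1: wrote 8B at 0x13 = ee1833d6975790cb
  after D2: wrote 5B at 0x1e = 1833d69757
query mem[0x20]=0xd6, mem[0x04]=0x5b, mem[0x1f]=0x33, mem[0x16]=0xd6, mem[0x23]=0x18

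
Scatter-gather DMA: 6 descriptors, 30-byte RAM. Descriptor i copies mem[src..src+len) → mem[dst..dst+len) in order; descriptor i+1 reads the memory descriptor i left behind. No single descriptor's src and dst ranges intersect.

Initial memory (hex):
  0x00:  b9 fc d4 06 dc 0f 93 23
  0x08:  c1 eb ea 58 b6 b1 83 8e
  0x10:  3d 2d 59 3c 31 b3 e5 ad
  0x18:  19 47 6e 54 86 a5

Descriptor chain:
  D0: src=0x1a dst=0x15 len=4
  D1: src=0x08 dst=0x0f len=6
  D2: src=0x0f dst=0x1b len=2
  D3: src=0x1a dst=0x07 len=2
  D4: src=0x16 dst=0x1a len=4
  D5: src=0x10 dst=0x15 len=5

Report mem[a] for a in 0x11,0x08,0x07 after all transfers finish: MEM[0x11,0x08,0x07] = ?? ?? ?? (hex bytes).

MEM[0x11,0x08,0x07] = ea c1 6e

#0 dst[0x15+4] := {0x6e,0x54,0x86,0xa5}
#1 dst[0x0f+6] := {0xc1,0xeb,0xea,0x58,0xb6,0xb1}
#2 dst[0x1b+2] := {0xc1,0xeb}
#3 dst[0x07+2] := {0x6e,0xc1}
#4 dst[0x1a+4] := {0x54,0x86,0xa5,0x47}
#5 dst[0x15+5] := {0xeb,0xea,0x58,0xb6,0xb1}
query mem[0x11]=0xea, mem[0x08]=0xc1, mem[0x07]=0x6e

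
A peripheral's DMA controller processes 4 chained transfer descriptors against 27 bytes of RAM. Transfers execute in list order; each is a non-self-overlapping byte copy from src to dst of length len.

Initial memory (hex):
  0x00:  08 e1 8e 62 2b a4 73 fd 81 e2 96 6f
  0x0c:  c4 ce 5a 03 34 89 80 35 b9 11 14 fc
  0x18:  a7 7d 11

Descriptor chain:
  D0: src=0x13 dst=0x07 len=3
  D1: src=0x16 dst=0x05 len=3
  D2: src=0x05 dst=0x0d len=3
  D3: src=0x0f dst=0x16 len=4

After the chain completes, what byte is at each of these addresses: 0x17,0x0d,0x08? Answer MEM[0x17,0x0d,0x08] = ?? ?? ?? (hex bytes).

MEM[0x17,0x0d,0x08] = 34 14 b9

#0 dst[0x07+3] := {0x35,0xb9,0x11}
#1 dst[0x05+3] := {0x14,0xfc,0xa7}
#2 dst[0x0d+3] := {0x14,0xfc,0xa7}
#3 dst[0x16+4] := {0xa7,0x34,0x89,0x80}
query mem[0x17]=0x34, mem[0x0d]=0x14, mem[0x08]=0xb9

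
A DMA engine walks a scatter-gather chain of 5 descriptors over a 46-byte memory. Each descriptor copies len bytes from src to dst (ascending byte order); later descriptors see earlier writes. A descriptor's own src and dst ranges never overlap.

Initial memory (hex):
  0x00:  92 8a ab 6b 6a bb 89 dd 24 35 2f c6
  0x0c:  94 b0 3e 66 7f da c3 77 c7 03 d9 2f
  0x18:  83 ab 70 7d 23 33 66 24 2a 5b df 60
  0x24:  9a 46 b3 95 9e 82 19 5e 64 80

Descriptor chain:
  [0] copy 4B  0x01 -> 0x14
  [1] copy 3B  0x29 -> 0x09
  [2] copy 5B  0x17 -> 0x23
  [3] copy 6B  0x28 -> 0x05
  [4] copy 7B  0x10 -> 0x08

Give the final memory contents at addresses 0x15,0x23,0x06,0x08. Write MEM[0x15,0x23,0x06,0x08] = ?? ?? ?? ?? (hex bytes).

MEM[0x15,0x23,0x06,0x08] = ab 6a 82 7f

[0] 0x01->0x14 len=4 : 8a ab 6b 6a
[1] 0x29->0x09 len=3 : 82 19 5e
[2] 0x17->0x23 len=5 : 6a 83 ab 70 7d
[3] 0x28->0x05 len=6 : 9e 82 19 5e 64 80
[4] 0x10->0x08 len=7 : 7f da c3 77 8a ab 6b
query mem[0x15]=0xab, mem[0x23]=0x6a, mem[0x06]=0x82, mem[0x08]=0x7f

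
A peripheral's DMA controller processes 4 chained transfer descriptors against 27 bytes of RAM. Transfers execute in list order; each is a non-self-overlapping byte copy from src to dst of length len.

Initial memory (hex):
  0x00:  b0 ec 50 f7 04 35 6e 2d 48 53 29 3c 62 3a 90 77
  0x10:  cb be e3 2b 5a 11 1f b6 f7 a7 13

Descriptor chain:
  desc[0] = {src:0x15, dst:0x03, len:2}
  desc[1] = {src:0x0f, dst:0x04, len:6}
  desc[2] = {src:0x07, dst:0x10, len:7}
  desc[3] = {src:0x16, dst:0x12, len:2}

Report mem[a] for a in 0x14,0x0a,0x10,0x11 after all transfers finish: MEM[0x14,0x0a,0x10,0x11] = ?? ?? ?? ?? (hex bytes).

MEM[0x14,0x0a,0x10,0x11] = 3c 29 e3 2b

[0] 0x15->0x03 len=2 : 11 1f
[1] 0x0f->0x04 len=6 : 77 cb be e3 2b 5a
[2] 0x07->0x10 len=7 : e3 2b 5a 29 3c 62 3a
[3] 0x16->0x12 len=2 : 3a b6
query mem[0x14]=0x3c, mem[0x0a]=0x29, mem[0x10]=0xe3, mem[0x11]=0x2b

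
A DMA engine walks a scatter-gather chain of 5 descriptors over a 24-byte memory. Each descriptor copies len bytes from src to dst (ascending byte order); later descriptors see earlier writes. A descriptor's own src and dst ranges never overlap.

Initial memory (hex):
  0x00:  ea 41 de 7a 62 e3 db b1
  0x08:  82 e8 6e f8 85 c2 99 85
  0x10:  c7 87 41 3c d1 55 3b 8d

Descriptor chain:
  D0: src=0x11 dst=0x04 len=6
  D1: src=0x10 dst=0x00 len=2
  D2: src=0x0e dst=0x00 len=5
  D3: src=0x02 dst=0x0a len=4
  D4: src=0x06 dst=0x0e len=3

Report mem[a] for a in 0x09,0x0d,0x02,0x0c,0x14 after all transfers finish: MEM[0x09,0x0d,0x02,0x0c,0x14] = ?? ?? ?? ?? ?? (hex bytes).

  after D0: wrote 6B at 0x04 = 87413cd1553b
  after D1: wrote 2B at 0x00 = c787
  after D2: wrote 5B at 0x00 = 9985c78741
  after D3: wrote 4B at 0x0a = c7874141
  after D4: wrote 3B at 0x0e = 3cd155
query mem[0x09]=0x3b, mem[0x0d]=0x41, mem[0x02]=0xc7, mem[0x0c]=0x41, mem[0x14]=0xd1

MEM[0x09,0x0d,0x02,0x0c,0x14] = 3b 41 c7 41 d1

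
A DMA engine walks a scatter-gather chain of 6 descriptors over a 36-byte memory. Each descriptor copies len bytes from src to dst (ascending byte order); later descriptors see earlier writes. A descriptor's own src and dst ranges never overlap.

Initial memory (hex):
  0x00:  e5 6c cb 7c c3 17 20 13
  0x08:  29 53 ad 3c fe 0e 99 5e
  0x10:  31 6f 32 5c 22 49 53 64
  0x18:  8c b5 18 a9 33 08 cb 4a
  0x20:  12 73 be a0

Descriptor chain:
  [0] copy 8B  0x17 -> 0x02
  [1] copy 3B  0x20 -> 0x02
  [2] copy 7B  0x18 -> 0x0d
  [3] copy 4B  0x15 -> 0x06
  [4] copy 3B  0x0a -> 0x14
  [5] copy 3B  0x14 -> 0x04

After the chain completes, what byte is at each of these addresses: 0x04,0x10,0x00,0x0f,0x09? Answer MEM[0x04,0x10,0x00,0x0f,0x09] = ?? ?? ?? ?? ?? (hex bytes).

MEM[0x04,0x10,0x00,0x0f,0x09] = ad a9 e5 18 8c

#0 dst[0x02+8] := {0x64,0x8c,0xb5,0x18,0xa9,0x33,0x08,0xcb}
#1 dst[0x02+3] := {0x12,0x73,0xbe}
#2 dst[0x0d+7] := {0x8c,0xb5,0x18,0xa9,0x33,0x08,0xcb}
#3 dst[0x06+4] := {0x49,0x53,0x64,0x8c}
#4 dst[0x14+3] := {0xad,0x3c,0xfe}
#5 dst[0x04+3] := {0xad,0x3c,0xfe}
query mem[0x04]=0xad, mem[0x10]=0xa9, mem[0x00]=0xe5, mem[0x0f]=0x18, mem[0x09]=0x8c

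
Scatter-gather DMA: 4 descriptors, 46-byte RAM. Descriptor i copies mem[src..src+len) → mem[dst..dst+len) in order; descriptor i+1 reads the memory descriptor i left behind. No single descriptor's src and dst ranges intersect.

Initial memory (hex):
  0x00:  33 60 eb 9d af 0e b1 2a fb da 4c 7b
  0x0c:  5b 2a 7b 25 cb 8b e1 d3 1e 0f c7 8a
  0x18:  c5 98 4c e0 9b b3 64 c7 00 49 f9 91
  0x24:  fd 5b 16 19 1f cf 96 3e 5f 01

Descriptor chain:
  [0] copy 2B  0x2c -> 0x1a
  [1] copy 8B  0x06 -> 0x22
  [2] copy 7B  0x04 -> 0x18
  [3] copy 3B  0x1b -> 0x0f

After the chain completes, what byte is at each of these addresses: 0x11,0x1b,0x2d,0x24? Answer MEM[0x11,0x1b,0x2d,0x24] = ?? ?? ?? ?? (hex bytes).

D0: mem[0x1a..0x1b] <- [5f 01]
D1: mem[0x22..0x29] <- [b1 2a fb da 4c 7b 5b 2a]
D2: mem[0x18..0x1e] <- [af 0e b1 2a fb da 4c]
D3: mem[0x0f..0x11] <- [2a fb da]
query mem[0x11]=0xda, mem[0x1b]=0x2a, mem[0x2d]=0x01, mem[0x24]=0xfb

MEM[0x11,0x1b,0x2d,0x24] = da 2a 01 fb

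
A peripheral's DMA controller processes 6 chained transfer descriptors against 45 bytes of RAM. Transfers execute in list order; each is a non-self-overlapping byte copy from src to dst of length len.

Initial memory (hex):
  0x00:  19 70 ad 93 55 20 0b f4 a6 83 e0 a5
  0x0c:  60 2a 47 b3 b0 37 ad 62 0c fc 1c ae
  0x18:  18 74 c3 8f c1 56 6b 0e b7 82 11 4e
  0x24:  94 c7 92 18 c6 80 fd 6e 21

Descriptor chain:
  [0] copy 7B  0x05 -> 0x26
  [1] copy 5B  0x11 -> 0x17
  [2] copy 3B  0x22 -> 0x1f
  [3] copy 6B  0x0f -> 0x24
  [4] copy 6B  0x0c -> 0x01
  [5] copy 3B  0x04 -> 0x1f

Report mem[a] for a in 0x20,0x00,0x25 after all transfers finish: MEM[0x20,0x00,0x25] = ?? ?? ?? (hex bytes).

MEM[0x20,0x00,0x25] = b0 19 b0

[0] 0x05->0x26 len=7 : 20 0b f4 a6 83 e0 a5
[1] 0x11->0x17 len=5 : 37 ad 62 0c fc
[2] 0x22->0x1f len=3 : 11 4e 94
[3] 0x0f->0x24 len=6 : b3 b0 37 ad 62 0c
[4] 0x0c->0x01 len=6 : 60 2a 47 b3 b0 37
[5] 0x04->0x1f len=3 : b3 b0 37
query mem[0x20]=0xb0, mem[0x00]=0x19, mem[0x25]=0xb0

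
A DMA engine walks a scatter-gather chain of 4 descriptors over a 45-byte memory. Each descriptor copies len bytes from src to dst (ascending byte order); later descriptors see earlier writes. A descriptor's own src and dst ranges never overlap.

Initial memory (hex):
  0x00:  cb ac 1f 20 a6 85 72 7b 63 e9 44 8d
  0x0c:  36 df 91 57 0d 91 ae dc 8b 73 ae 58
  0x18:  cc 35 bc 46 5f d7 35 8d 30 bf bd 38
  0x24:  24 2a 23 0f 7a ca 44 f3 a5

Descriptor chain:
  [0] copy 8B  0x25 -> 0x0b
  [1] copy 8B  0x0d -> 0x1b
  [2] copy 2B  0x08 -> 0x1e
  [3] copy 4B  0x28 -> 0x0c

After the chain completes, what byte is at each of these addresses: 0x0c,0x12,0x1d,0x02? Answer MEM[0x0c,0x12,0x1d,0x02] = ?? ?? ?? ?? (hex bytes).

#0 dst[0x0b+8] := {0x2a,0x23,0x0f,0x7a,0xca,0x44,0xf3,0xa5}
#1 dst[0x1b+8] := {0x0f,0x7a,0xca,0x44,0xf3,0xa5,0xdc,0x8b}
#2 dst[0x1e+2] := {0x63,0xe9}
#3 dst[0x0c+4] := {0x7a,0xca,0x44,0xf3}
query mem[0x0c]=0x7a, mem[0x12]=0xa5, mem[0x1d]=0xca, mem[0x02]=0x1f

MEM[0x0c,0x12,0x1d,0x02] = 7a a5 ca 1f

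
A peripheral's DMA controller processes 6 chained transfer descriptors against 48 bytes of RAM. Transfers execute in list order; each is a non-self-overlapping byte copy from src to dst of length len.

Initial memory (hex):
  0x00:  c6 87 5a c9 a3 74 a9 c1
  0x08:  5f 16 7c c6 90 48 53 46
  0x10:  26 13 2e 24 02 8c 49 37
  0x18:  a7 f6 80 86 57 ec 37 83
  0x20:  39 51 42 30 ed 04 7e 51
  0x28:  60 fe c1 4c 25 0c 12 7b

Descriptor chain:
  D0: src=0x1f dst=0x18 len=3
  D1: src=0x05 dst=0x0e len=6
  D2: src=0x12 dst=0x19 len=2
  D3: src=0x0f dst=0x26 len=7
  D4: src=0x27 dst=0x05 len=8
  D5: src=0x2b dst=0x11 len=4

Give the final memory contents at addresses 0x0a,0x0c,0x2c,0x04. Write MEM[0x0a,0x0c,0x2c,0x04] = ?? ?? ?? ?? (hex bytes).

[0] 0x1f->0x18 len=3 : 83 39 51
[1] 0x05->0x0e len=6 : 74 a9 c1 5f 16 7c
[2] 0x12->0x19 len=2 : 16 7c
[3] 0x0f->0x26 len=7 : a9 c1 5f 16 7c 02 8c
[4] 0x27->0x05 len=8 : c1 5f 16 7c 02 8c 0c 12
[5] 0x2b->0x11 len=4 : 02 8c 0c 12
query mem[0x0a]=0x8c, mem[0x0c]=0x12, mem[0x2c]=0x8c, mem[0x04]=0xa3

MEM[0x0a,0x0c,0x2c,0x04] = 8c 12 8c a3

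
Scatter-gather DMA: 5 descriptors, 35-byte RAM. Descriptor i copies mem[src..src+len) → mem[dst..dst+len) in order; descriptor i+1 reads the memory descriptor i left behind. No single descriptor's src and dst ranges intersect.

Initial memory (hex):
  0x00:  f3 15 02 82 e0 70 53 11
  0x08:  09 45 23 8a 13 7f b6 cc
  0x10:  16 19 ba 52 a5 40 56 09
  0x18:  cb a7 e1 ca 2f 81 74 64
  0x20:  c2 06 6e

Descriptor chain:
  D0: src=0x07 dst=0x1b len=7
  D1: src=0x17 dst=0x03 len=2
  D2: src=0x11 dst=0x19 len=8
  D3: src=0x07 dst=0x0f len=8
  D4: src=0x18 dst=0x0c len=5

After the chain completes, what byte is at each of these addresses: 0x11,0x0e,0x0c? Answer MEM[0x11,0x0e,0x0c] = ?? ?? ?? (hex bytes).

MEM[0x11,0x0e,0x0c] = 45 ba cb

[0] 0x07->0x1b len=7 : 11 09 45 23 8a 13 7f
[1] 0x17->0x03 len=2 : 09 cb
[2] 0x11->0x19 len=8 : 19 ba 52 a5 40 56 09 cb
[3] 0x07->0x0f len=8 : 11 09 45 23 8a 13 7f b6
[4] 0x18->0x0c len=5 : cb 19 ba 52 a5
query mem[0x11]=0x45, mem[0x0e]=0xba, mem[0x0c]=0xcb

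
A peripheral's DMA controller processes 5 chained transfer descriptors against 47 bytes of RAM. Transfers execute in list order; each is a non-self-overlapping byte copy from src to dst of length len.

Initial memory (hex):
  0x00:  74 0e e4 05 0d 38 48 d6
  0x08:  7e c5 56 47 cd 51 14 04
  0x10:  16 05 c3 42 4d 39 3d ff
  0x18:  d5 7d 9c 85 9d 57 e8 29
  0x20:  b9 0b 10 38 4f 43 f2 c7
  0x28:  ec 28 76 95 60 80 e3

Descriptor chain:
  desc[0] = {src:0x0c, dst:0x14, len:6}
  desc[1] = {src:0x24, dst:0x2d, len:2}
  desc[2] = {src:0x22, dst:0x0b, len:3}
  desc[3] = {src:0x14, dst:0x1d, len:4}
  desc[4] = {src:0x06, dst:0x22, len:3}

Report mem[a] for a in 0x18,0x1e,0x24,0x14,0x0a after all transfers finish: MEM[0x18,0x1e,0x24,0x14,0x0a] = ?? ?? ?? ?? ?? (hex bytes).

[0] 0x0c->0x14 len=6 : cd 51 14 04 16 05
[1] 0x24->0x2d len=2 : 4f 43
[2] 0x22->0x0b len=3 : 10 38 4f
[3] 0x14->0x1d len=4 : cd 51 14 04
[4] 0x06->0x22 len=3 : 48 d6 7e
query mem[0x18]=0x16, mem[0x1e]=0x51, mem[0x24]=0x7e, mem[0x14]=0xcd, mem[0x0a]=0x56

MEM[0x18,0x1e,0x24,0x14,0x0a] = 16 51 7e cd 56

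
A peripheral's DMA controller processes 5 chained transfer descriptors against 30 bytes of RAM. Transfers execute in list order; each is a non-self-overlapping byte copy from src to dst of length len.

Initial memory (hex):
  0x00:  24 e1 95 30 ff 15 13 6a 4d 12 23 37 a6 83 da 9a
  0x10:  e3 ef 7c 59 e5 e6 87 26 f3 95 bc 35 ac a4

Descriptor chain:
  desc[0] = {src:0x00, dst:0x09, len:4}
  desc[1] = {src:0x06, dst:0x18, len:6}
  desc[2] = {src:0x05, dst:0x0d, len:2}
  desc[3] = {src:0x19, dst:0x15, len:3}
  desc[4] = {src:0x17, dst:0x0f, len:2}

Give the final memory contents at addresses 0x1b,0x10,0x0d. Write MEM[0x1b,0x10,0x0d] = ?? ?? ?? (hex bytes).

[0] 0x00->0x09 len=4 : 24 e1 95 30
[1] 0x06->0x18 len=6 : 13 6a 4d 24 e1 95
[2] 0x05->0x0d len=2 : 15 13
[3] 0x19->0x15 len=3 : 6a 4d 24
[4] 0x17->0x0f len=2 : 24 13
query mem[0x1b]=0x24, mem[0x10]=0x13, mem[0x0d]=0x15

MEM[0x1b,0x10,0x0d] = 24 13 15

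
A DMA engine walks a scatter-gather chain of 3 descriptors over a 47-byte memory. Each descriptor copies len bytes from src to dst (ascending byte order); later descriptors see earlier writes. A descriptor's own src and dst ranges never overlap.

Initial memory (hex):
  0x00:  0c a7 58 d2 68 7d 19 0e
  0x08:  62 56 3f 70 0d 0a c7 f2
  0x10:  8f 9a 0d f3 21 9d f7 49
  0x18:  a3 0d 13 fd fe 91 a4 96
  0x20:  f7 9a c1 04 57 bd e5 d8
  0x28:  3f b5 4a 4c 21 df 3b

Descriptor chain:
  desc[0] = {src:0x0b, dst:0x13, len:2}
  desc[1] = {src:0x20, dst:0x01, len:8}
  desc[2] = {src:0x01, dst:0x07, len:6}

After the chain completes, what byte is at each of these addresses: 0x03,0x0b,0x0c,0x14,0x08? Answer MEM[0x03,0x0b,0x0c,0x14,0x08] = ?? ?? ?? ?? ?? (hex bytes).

  after D0: wrote 2B at 0x13 = 700d
  after D1: wrote 8B at 0x01 = f79ac10457bde5d8
  after D2: wrote 6B at 0x07 = f79ac10457bd
query mem[0x03]=0xc1, mem[0x0b]=0x57, mem[0x0c]=0xbd, mem[0x14]=0x0d, mem[0x08]=0x9a

MEM[0x03,0x0b,0x0c,0x14,0x08] = c1 57 bd 0d 9a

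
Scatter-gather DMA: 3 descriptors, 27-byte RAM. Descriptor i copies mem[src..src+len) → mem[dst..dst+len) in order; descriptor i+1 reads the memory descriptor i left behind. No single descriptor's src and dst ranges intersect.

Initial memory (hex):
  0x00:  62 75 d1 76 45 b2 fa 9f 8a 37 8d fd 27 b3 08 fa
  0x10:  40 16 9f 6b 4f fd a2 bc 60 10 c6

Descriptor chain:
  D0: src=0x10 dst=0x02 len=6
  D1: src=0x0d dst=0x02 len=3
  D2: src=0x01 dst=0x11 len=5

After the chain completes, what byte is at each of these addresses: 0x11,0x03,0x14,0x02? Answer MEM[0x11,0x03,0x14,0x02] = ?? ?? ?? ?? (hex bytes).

  after D0: wrote 6B at 0x02 = 40169f6b4ffd
  after D1: wrote 3B at 0x02 = b308fa
  after D2: wrote 5B at 0x11 = 75b308fa6b
query mem[0x11]=0x75, mem[0x03]=0x08, mem[0x14]=0xfa, mem[0x02]=0xb3

MEM[0x11,0x03,0x14,0x02] = 75 08 fa b3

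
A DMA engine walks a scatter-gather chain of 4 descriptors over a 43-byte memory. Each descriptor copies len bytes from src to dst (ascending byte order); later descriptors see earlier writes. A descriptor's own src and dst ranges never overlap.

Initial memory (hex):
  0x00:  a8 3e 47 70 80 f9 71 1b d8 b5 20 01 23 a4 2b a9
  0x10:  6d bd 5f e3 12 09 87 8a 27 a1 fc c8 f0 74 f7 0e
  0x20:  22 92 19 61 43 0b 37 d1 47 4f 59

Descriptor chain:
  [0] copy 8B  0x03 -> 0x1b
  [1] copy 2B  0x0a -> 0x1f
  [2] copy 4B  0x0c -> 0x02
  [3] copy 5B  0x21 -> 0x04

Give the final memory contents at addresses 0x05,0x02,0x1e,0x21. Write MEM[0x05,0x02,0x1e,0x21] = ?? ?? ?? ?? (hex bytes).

MEM[0x05,0x02,0x1e,0x21] = 20 23 71 b5

D0: mem[0x1b..0x22] <- [70 80 f9 71 1b d8 b5 20]
D1: mem[0x1f..0x20] <- [20 01]
D2: mem[0x02..0x05] <- [23 a4 2b a9]
D3: mem[0x04..0x08] <- [b5 20 61 43 0b]
query mem[0x05]=0x20, mem[0x02]=0x23, mem[0x1e]=0x71, mem[0x21]=0xb5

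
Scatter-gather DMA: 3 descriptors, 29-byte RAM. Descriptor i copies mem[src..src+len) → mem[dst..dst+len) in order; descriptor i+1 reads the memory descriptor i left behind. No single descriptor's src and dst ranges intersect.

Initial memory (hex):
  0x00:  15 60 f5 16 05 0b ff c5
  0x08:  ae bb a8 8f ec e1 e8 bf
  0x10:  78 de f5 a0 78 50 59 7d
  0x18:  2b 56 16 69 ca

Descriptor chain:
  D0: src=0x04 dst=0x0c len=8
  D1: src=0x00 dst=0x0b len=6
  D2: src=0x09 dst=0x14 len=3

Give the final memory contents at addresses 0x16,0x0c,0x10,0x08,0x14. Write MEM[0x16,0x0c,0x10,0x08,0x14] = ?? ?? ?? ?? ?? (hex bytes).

D0: mem[0x0c..0x13] <- [05 0b ff c5 ae bb a8 8f]
D1: mem[0x0b..0x10] <- [15 60 f5 16 05 0b]
D2: mem[0x14..0x16] <- [bb a8 15]
query mem[0x16]=0x15, mem[0x0c]=0x60, mem[0x10]=0x0b, mem[0x08]=0xae, mem[0x14]=0xbb

MEM[0x16,0x0c,0x10,0x08,0x14] = 15 60 0b ae bb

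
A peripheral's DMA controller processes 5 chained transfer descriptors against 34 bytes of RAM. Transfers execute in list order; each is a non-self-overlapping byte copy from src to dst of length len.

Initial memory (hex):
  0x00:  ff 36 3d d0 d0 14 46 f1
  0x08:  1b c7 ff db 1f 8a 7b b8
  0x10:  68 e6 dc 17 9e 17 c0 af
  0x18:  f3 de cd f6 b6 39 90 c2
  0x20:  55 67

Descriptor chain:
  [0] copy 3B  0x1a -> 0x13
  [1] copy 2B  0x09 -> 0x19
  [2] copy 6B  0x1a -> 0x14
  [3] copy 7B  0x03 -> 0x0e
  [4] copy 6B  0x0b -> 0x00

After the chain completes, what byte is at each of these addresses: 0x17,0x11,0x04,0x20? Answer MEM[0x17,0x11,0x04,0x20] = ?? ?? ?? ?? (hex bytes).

[0] 0x1a->0x13 len=3 : cd f6 b6
[1] 0x09->0x19 len=2 : c7 ff
[2] 0x1a->0x14 len=6 : ff f6 b6 39 90 c2
[3] 0x03->0x0e len=7 : d0 d0 14 46 f1 1b c7
[4] 0x0b->0x00 len=6 : db 1f 8a d0 d0 14
query mem[0x17]=0x39, mem[0x11]=0x46, mem[0x04]=0xd0, mem[0x20]=0x55

MEM[0x17,0x11,0x04,0x20] = 39 46 d0 55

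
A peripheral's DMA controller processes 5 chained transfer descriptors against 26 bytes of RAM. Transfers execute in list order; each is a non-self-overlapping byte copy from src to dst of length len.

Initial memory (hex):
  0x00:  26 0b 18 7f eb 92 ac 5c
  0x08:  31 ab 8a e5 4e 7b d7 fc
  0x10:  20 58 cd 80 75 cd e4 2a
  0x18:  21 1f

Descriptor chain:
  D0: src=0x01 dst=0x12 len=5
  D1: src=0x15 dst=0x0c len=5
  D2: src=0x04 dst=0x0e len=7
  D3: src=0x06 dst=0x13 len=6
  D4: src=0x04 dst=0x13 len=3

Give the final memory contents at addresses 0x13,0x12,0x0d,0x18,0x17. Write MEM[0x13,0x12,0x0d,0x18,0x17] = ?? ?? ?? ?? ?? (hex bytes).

[0] 0x01->0x12 len=5 : 0b 18 7f eb 92
[1] 0x15->0x0c len=5 : eb 92 2a 21 1f
[2] 0x04->0x0e len=7 : eb 92 ac 5c 31 ab 8a
[3] 0x06->0x13 len=6 : ac 5c 31 ab 8a e5
[4] 0x04->0x13 len=3 : eb 92 ac
query mem[0x13]=0xeb, mem[0x12]=0x31, mem[0x0d]=0x92, mem[0x18]=0xe5, mem[0x17]=0x8a

MEM[0x13,0x12,0x0d,0x18,0x17] = eb 31 92 e5 8a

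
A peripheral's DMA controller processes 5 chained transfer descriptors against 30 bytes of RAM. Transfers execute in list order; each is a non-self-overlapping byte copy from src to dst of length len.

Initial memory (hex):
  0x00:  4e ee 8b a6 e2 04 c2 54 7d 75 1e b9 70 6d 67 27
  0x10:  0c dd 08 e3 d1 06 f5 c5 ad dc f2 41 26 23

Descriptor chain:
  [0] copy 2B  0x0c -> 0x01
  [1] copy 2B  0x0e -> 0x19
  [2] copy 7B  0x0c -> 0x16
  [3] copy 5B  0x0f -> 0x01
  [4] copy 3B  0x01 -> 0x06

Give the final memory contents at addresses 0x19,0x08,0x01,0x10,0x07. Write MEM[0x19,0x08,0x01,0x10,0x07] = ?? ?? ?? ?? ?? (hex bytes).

  after D0: wrote 2B at 0x01 = 706d
  after D1: wrote 2B at 0x19 = 6727
  after D2: wrote 7B at 0x16 = 706d67270cdd08
  after D3: wrote 5B at 0x01 = 270cdd08e3
  after D4: wrote 3B at 0x06 = 270cdd
query mem[0x19]=0x27, mem[0x08]=0xdd, mem[0x01]=0x27, mem[0x10]=0x0c, mem[0x07]=0x0c

MEM[0x19,0x08,0x01,0x10,0x07] = 27 dd 27 0c 0c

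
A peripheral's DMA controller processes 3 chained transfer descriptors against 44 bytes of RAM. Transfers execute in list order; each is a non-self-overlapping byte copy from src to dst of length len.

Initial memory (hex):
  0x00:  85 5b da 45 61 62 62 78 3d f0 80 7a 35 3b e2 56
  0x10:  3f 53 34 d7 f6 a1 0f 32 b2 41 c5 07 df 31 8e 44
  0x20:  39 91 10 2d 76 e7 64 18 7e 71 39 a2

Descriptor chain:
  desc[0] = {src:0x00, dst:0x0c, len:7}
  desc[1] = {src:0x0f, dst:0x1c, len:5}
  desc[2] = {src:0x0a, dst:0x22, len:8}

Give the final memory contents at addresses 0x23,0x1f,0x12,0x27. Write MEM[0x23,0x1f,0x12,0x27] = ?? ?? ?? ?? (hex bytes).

MEM[0x23,0x1f,0x12,0x27] = 7a 62 62 45

#0 dst[0x0c+7] := {0x85,0x5b,0xda,0x45,0x61,0x62,0x62}
#1 dst[0x1c+5] := {0x45,0x61,0x62,0x62,0xd7}
#2 dst[0x22+8] := {0x80,0x7a,0x85,0x5b,0xda,0x45,0x61,0x62}
query mem[0x23]=0x7a, mem[0x1f]=0x62, mem[0x12]=0x62, mem[0x27]=0x45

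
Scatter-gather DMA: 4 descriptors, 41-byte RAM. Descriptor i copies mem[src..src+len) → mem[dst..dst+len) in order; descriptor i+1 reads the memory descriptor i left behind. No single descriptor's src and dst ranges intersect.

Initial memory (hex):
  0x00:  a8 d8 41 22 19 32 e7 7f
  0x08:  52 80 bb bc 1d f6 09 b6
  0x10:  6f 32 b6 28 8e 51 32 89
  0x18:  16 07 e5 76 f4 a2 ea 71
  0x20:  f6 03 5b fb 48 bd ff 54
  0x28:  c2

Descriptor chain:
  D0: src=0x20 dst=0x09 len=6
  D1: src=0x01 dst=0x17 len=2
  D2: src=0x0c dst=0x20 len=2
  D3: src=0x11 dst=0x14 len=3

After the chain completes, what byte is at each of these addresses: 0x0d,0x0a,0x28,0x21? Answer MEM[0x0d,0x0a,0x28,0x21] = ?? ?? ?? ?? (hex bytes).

D0: mem[0x09..0x0e] <- [f6 03 5b fb 48 bd]
D1: mem[0x17..0x18] <- [d8 41]
D2: mem[0x20..0x21] <- [fb 48]
D3: mem[0x14..0x16] <- [32 b6 28]
query mem[0x0d]=0x48, mem[0x0a]=0x03, mem[0x28]=0xc2, mem[0x21]=0x48

MEM[0x0d,0x0a,0x28,0x21] = 48 03 c2 48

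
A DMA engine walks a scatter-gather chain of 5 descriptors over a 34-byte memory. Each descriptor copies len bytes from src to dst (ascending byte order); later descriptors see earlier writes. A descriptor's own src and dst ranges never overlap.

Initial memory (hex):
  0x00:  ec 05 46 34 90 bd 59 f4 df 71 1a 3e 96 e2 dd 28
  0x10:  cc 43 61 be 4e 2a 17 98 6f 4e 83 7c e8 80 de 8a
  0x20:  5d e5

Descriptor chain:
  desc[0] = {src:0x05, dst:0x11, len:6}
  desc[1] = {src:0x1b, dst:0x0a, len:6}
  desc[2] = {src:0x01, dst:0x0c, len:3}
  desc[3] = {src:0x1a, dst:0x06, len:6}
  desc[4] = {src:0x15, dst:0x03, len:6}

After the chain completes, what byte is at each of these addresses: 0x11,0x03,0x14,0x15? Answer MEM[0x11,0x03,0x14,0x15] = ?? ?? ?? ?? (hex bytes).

#0 dst[0x11+6] := {0xbd,0x59,0xf4,0xdf,0x71,0x1a}
#1 dst[0x0a+6] := {0x7c,0xe8,0x80,0xde,0x8a,0x5d}
#2 dst[0x0c+3] := {0x05,0x46,0x34}
#3 dst[0x06+6] := {0x83,0x7c,0xe8,0x80,0xde,0x8a}
#4 dst[0x03+6] := {0x71,0x1a,0x98,0x6f,0x4e,0x83}
query mem[0x11]=0xbd, mem[0x03]=0x71, mem[0x14]=0xdf, mem[0x15]=0x71

MEM[0x11,0x03,0x14,0x15] = bd 71 df 71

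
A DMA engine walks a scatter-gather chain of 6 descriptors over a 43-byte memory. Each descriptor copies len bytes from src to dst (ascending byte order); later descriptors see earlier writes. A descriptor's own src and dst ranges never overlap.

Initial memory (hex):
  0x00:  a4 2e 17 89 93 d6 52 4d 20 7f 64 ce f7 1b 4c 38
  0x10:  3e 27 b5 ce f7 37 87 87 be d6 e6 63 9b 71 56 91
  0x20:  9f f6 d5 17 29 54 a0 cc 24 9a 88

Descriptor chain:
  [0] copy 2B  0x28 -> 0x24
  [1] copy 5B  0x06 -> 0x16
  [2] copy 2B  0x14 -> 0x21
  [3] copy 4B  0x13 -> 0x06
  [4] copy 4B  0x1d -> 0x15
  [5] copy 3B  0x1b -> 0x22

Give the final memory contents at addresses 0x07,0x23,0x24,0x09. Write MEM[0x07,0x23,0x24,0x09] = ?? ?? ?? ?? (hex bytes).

MEM[0x07,0x23,0x24,0x09] = f7 9b 71 52

#0 dst[0x24+2] := {0x24,0x9a}
#1 dst[0x16+5] := {0x52,0x4d,0x20,0x7f,0x64}
#2 dst[0x21+2] := {0xf7,0x37}
#3 dst[0x06+4] := {0xce,0xf7,0x37,0x52}
#4 dst[0x15+4] := {0x71,0x56,0x91,0x9f}
#5 dst[0x22+3] := {0x63,0x9b,0x71}
query mem[0x07]=0xf7, mem[0x23]=0x9b, mem[0x24]=0x71, mem[0x09]=0x52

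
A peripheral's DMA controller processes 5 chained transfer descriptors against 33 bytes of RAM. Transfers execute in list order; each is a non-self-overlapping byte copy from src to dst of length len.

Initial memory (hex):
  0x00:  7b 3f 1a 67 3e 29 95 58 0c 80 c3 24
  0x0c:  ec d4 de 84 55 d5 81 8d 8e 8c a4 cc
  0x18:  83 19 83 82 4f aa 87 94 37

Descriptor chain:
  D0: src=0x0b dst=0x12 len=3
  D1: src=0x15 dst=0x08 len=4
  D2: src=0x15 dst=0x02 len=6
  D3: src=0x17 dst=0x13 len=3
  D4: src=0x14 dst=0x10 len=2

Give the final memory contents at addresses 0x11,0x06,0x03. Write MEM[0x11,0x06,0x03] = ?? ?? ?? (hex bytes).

MEM[0x11,0x06,0x03] = 19 19 a4

  after D0: wrote 3B at 0x12 = 24ecd4
  after D1: wrote 4B at 0x08 = 8ca4cc83
  after D2: wrote 6B at 0x02 = 8ca4cc831983
  after D3: wrote 3B at 0x13 = cc8319
  after D4: wrote 2B at 0x10 = 8319
query mem[0x11]=0x19, mem[0x06]=0x19, mem[0x03]=0xa4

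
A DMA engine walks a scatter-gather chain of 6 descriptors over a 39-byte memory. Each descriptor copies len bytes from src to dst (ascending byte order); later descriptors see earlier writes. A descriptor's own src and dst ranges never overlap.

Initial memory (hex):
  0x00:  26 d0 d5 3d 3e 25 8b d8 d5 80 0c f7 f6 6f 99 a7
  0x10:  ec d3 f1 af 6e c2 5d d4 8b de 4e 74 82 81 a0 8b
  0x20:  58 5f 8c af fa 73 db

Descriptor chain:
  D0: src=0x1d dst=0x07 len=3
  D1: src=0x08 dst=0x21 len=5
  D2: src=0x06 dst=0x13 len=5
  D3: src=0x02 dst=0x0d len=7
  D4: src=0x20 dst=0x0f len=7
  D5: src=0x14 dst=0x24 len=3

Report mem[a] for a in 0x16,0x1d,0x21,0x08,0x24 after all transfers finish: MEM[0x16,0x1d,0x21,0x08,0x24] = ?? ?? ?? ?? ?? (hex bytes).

MEM[0x16,0x1d,0x21,0x08,0x24] = 8b 81 a0 a0 f6

#0 dst[0x07+3] := {0x81,0xa0,0x8b}
#1 dst[0x21+5] := {0xa0,0x8b,0x0c,0xf7,0xf6}
#2 dst[0x13+5] := {0x8b,0x81,0xa0,0x8b,0x0c}
#3 dst[0x0d+7] := {0xd5,0x3d,0x3e,0x25,0x8b,0x81,0xa0}
#4 dst[0x0f+7] := {0x58,0xa0,0x8b,0x0c,0xf7,0xf6,0xdb}
#5 dst[0x24+3] := {0xf6,0xdb,0x8b}
query mem[0x16]=0x8b, mem[0x1d]=0x81, mem[0x21]=0xa0, mem[0x08]=0xa0, mem[0x24]=0xf6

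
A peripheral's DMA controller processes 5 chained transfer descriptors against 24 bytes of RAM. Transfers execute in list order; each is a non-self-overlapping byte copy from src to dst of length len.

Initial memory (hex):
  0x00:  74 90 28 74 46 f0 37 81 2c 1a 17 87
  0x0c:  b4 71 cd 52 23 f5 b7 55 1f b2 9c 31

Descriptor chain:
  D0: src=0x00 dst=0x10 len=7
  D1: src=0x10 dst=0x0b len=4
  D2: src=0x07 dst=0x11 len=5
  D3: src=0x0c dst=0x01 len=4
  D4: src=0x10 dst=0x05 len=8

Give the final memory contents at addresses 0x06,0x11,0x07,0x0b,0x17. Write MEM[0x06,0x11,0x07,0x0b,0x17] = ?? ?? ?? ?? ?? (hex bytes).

  after D0: wrote 7B at 0x10 = 7490287446f037
  after D1: wrote 4B at 0x0b = 74902874
  after D2: wrote 5B at 0x11 = 812c1a1774
  after D3: wrote 4B at 0x01 = 90287452
  after D4: wrote 8B at 0x05 = 74812c1a17743731
query mem[0x06]=0x81, mem[0x11]=0x81, mem[0x07]=0x2c, mem[0x0b]=0x37, mem[0x17]=0x31

MEM[0x06,0x11,0x07,0x0b,0x17] = 81 81 2c 37 31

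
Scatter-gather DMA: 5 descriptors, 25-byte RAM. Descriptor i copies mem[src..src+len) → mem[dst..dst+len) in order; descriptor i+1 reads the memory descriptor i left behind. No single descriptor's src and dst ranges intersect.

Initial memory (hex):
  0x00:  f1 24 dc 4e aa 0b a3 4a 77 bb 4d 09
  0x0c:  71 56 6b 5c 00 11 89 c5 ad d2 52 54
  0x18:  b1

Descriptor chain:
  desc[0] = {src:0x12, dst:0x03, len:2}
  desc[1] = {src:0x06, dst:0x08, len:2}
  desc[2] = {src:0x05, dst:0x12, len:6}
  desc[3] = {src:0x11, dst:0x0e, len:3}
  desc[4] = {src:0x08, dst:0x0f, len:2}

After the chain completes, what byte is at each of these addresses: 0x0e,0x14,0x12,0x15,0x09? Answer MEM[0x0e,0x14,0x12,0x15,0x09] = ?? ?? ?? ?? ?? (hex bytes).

  after D0: wrote 2B at 0x03 = 89c5
  after D1: wrote 2B at 0x08 = a34a
  after D2: wrote 6B at 0x12 = 0ba34aa34a4d
  after D3: wrote 3B at 0x0e = 110ba3
  after D4: wrote 2B at 0x0f = a34a
query mem[0x0e]=0x11, mem[0x14]=0x4a, mem[0x12]=0x0b, mem[0x15]=0xa3, mem[0x09]=0x4a

MEM[0x0e,0x14,0x12,0x15,0x09] = 11 4a 0b a3 4a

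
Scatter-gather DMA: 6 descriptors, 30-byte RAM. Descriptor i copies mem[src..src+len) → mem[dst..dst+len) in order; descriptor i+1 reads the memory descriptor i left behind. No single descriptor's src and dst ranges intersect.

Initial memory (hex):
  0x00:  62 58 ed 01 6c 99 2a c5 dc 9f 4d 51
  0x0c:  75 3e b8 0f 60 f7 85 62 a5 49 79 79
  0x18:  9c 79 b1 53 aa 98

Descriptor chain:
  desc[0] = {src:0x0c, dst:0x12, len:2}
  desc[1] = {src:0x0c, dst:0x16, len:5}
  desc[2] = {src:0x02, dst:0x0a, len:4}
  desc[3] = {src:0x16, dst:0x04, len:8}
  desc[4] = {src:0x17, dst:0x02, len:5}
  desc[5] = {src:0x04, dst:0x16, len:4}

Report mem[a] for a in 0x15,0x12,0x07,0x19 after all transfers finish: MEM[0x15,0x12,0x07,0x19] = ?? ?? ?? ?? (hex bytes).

  after D0: wrote 2B at 0x12 = 753e
  after D1: wrote 5B at 0x16 = 753eb80f60
  after D2: wrote 4B at 0x0a = ed016c99
  after D3: wrote 8B at 0x04 = 753eb80f6053aa98
  after D4: wrote 5B at 0x02 = 3eb80f6053
  after D5: wrote 4B at 0x16 = 0f60530f
query mem[0x15]=0x49, mem[0x12]=0x75, mem[0x07]=0x0f, mem[0x19]=0x0f

MEM[0x15,0x12,0x07,0x19] = 49 75 0f 0f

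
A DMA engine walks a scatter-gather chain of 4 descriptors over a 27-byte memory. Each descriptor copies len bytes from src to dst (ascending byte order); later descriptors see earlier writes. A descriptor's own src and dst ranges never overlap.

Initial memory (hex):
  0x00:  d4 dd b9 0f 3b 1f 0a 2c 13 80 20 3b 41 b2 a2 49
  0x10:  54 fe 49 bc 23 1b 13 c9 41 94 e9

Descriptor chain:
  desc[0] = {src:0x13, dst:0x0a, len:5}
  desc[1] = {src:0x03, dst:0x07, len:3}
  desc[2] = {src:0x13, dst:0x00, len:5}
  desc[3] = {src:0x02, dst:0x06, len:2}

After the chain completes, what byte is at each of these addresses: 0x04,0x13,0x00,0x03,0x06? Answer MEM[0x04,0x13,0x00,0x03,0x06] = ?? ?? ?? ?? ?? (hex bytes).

[0] 0x13->0x0a len=5 : bc 23 1b 13 c9
[1] 0x03->0x07 len=3 : 0f 3b 1f
[2] 0x13->0x00 len=5 : bc 23 1b 13 c9
[3] 0x02->0x06 len=2 : 1b 13
query mem[0x04]=0xc9, mem[0x13]=0xbc, mem[0x00]=0xbc, mem[0x03]=0x13, mem[0x06]=0x1b

MEM[0x04,0x13,0x00,0x03,0x06] = c9 bc bc 13 1b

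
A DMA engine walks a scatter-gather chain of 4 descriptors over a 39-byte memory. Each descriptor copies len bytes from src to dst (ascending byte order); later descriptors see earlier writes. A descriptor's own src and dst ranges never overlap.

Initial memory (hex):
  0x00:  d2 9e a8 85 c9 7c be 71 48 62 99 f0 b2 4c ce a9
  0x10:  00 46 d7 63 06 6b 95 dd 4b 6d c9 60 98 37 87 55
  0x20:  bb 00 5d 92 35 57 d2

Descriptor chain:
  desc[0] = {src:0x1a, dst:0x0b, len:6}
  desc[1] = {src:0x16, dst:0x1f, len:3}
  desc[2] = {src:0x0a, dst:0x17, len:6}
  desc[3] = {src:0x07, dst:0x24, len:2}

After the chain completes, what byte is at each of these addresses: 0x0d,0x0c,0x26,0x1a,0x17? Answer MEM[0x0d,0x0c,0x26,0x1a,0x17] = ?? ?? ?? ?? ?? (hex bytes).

MEM[0x0d,0x0c,0x26,0x1a,0x17] = 98 60 d2 98 99

D0: mem[0x0b..0x10] <- [c9 60 98 37 87 55]
D1: mem[0x1f..0x21] <- [95 dd 4b]
D2: mem[0x17..0x1c] <- [99 c9 60 98 37 87]
D3: mem[0x24..0x25] <- [71 48]
query mem[0x0d]=0x98, mem[0x0c]=0x60, mem[0x26]=0xd2, mem[0x1a]=0x98, mem[0x17]=0x99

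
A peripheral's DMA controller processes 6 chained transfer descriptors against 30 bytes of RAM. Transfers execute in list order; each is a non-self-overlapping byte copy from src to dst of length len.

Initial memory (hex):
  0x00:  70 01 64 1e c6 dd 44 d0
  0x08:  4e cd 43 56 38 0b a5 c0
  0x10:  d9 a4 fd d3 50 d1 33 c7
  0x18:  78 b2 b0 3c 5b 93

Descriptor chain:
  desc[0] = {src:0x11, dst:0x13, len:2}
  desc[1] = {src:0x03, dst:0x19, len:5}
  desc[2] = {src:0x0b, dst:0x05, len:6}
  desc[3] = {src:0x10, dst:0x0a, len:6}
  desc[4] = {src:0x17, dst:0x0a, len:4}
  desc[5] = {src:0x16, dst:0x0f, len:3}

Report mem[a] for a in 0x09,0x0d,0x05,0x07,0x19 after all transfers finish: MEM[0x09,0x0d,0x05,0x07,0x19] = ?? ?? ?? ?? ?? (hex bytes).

D0: mem[0x13..0x14] <- [a4 fd]
D1: mem[0x19..0x1d] <- [1e c6 dd 44 d0]
D2: mem[0x05..0x0a] <- [56 38 0b a5 c0 d9]
D3: mem[0x0a..0x0f] <- [d9 a4 fd a4 fd d1]
D4: mem[0x0a..0x0d] <- [c7 78 1e c6]
D5: mem[0x0f..0x11] <- [33 c7 78]
query mem[0x09]=0xc0, mem[0x0d]=0xc6, mem[0x05]=0x56, mem[0x07]=0x0b, mem[0x19]=0x1e

MEM[0x09,0x0d,0x05,0x07,0x19] = c0 c6 56 0b 1e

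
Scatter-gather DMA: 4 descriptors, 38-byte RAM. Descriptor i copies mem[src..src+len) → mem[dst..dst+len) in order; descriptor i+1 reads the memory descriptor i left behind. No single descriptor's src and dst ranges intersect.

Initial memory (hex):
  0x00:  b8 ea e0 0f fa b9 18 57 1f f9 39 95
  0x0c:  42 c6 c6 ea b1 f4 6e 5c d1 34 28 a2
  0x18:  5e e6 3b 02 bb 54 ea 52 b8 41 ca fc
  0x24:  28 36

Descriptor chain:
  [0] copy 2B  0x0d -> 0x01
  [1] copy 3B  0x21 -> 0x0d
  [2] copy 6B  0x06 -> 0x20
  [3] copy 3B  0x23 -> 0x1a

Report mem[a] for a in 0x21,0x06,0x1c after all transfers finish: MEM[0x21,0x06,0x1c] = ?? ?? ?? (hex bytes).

D0: mem[0x01..0x02] <- [c6 c6]
D1: mem[0x0d..0x0f] <- [41 ca fc]
D2: mem[0x20..0x25] <- [18 57 1f f9 39 95]
D3: mem[0x1a..0x1c] <- [f9 39 95]
query mem[0x21]=0x57, mem[0x06]=0x18, mem[0x1c]=0x95

MEM[0x21,0x06,0x1c] = 57 18 95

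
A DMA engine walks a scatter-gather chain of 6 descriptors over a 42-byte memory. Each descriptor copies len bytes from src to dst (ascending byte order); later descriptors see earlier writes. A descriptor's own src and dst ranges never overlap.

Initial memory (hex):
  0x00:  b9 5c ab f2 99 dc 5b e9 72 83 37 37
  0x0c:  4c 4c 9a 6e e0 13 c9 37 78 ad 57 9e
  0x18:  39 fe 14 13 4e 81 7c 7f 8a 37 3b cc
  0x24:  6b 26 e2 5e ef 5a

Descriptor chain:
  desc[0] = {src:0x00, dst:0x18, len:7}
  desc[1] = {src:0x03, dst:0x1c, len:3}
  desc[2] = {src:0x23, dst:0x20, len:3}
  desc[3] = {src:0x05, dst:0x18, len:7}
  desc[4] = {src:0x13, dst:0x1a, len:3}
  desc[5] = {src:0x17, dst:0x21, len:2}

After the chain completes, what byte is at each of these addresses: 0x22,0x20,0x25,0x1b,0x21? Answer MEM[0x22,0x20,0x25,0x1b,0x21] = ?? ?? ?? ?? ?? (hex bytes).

MEM[0x22,0x20,0x25,0x1b,0x21] = dc cc 26 78 9e

  after D0: wrote 7B at 0x18 = b95cabf299dc5b
  after D1: wrote 3B at 0x1c = f299dc
  after D2: wrote 3B at 0x20 = cc6b26
  after D3: wrote 7B at 0x18 = dc5be972833737
  after D4: wrote 3B at 0x1a = 3778ad
  after D5: wrote 2B at 0x21 = 9edc
query mem[0x22]=0xdc, mem[0x20]=0xcc, mem[0x25]=0x26, mem[0x1b]=0x78, mem[0x21]=0x9e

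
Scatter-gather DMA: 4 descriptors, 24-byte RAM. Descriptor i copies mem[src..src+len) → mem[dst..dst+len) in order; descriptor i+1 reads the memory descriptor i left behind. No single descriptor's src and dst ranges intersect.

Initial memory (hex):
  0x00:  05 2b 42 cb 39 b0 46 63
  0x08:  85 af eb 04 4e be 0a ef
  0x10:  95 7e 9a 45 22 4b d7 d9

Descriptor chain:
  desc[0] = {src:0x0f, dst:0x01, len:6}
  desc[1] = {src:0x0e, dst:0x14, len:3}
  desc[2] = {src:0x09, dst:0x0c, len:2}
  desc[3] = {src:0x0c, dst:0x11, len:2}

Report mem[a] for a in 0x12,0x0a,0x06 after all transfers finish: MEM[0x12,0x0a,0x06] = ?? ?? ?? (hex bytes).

D0: mem[0x01..0x06] <- [ef 95 7e 9a 45 22]
D1: mem[0x14..0x16] <- [0a ef 95]
D2: mem[0x0c..0x0d] <- [af eb]
D3: mem[0x11..0x12] <- [af eb]
query mem[0x12]=0xeb, mem[0x0a]=0xeb, mem[0x06]=0x22

MEM[0x12,0x0a,0x06] = eb eb 22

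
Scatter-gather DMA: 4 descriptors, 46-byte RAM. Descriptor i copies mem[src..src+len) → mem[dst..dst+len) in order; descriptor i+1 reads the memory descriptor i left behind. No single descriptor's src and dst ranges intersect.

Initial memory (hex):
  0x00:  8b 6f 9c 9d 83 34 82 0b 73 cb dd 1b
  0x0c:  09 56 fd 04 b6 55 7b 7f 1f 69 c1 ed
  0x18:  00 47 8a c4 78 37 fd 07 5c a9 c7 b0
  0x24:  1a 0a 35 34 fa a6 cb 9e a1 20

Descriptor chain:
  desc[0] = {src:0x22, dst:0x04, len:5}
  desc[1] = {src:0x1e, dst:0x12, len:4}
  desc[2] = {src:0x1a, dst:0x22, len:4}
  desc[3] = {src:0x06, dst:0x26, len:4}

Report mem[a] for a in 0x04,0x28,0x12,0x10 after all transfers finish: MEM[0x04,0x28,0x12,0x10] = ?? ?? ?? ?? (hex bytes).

D0: mem[0x04..0x08] <- [c7 b0 1a 0a 35]
D1: mem[0x12..0x15] <- [fd 07 5c a9]
D2: mem[0x22..0x25] <- [8a c4 78 37]
D3: mem[0x26..0x29] <- [1a 0a 35 cb]
query mem[0x04]=0xc7, mem[0x28]=0x35, mem[0x12]=0xfd, mem[0x10]=0xb6

MEM[0x04,0x28,0x12,0x10] = c7 35 fd b6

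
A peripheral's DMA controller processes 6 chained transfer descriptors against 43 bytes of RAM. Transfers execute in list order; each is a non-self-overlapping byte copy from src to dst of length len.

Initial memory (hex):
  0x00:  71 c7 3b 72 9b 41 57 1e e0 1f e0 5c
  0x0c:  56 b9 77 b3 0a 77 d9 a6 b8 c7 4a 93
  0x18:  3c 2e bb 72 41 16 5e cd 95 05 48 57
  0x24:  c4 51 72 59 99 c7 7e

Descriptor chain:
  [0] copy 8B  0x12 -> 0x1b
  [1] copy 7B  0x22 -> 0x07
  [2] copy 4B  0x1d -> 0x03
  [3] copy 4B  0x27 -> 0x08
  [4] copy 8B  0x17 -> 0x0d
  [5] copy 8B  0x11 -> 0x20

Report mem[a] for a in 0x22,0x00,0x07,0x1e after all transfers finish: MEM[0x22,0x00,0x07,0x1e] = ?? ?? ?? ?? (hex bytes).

[0] 0x12->0x1b len=8 : d9 a6 b8 c7 4a 93 3c 2e
[1] 0x22->0x07 len=7 : 2e 57 c4 51 72 59 99
[2] 0x1d->0x03 len=4 : b8 c7 4a 93
[3] 0x27->0x08 len=4 : 59 99 c7 7e
[4] 0x17->0x0d len=8 : 93 3c 2e bb d9 a6 b8 c7
[5] 0x11->0x20 len=8 : d9 a6 b8 c7 c7 4a 93 3c
query mem[0x22]=0xb8, mem[0x00]=0x71, mem[0x07]=0x2e, mem[0x1e]=0xc7

MEM[0x22,0x00,0x07,0x1e] = b8 71 2e c7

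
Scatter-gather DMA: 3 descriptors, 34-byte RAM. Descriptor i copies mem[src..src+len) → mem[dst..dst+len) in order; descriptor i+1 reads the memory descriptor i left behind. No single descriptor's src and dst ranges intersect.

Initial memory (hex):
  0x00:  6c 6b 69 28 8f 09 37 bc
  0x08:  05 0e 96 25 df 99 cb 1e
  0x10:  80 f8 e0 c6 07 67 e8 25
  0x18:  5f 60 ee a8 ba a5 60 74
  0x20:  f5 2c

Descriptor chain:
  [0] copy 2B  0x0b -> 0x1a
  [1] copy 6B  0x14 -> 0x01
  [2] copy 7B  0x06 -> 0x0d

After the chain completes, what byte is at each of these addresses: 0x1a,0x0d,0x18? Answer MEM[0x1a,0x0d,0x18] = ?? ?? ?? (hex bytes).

MEM[0x1a,0x0d,0x18] = 25 60 5f

[0] 0x0b->0x1a len=2 : 25 df
[1] 0x14->0x01 len=6 : 07 67 e8 25 5f 60
[2] 0x06->0x0d len=7 : 60 bc 05 0e 96 25 df
query mem[0x1a]=0x25, mem[0x0d]=0x60, mem[0x18]=0x5f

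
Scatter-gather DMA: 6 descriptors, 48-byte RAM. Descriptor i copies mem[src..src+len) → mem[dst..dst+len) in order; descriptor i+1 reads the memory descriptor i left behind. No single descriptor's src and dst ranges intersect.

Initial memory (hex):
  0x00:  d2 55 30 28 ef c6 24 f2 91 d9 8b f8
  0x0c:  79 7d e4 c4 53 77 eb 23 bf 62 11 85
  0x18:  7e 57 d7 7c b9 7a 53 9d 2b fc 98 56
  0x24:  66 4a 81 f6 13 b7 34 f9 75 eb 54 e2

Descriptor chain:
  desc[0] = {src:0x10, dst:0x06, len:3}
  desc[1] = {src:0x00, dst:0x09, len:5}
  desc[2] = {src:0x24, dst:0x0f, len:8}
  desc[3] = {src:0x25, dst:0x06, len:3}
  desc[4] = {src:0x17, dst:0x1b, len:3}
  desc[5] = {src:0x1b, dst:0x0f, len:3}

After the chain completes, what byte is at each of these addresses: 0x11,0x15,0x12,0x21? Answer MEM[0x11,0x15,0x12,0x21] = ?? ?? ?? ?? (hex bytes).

MEM[0x11,0x15,0x12,0x21] = 57 34 f6 fc

  after D0: wrote 3B at 0x06 = 5377eb
  after D1: wrote 5B at 0x09 = d2553028ef
  after D2: wrote 8B at 0x0f = 664a81f613b734f9
  after D3: wrote 3B at 0x06 = 4a81f6
  after D4: wrote 3B at 0x1b = 857e57
  after D5: wrote 3B at 0x0f = 857e57
query mem[0x11]=0x57, mem[0x15]=0x34, mem[0x12]=0xf6, mem[0x21]=0xfc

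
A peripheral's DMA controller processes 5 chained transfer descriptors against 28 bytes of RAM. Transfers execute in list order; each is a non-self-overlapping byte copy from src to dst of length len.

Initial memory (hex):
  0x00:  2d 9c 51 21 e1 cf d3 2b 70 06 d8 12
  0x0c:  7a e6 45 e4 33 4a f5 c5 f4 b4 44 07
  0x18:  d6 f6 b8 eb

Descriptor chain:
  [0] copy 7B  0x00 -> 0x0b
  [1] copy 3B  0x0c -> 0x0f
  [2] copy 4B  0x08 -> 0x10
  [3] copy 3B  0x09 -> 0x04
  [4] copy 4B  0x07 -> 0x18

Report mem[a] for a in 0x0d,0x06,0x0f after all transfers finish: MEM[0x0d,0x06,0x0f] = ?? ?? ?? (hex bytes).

  after D0: wrote 7B at 0x0b = 2d9c5121e1cfd3
  after D1: wrote 3B at 0x0f = 9c5121
  after D2: wrote 4B at 0x10 = 7006d82d
  after D3: wrote 3B at 0x04 = 06d82d
  after D4: wrote 4B at 0x18 = 2b7006d8
query mem[0x0d]=0x51, mem[0x06]=0x2d, mem[0x0f]=0x9c

MEM[0x0d,0x06,0x0f] = 51 2d 9c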